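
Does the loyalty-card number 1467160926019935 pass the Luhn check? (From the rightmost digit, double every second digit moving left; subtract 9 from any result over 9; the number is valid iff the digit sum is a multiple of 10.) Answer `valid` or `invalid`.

From the right, keep odd positions and double even positions (subtract 9 from any doubled value over 9):
  doubled (positions 2,4,...): 6 9 0 4 0 2 3 2 → sum 26
  kept (positions 1,3,...): 5 9 1 6 9 6 7 4 → sum 47
Total = 73.
73 mod 10 = 3, so the number is invalid.

invalid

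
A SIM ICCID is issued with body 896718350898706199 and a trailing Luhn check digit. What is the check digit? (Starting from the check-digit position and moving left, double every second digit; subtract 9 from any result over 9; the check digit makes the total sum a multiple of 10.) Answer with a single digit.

4

Partial digits right→left: 9 9 1 6 0 7 8 9 8 0 5 3 8 1 7 6 9 8
Double every second digit counting from the check-digit position (so the 1st, 3rd, 5th, ... of the partial from the right).
  doubled (with −9 where >9): 9 2 0 7 7 1 7 5 9 → sum 47
  kept as-is: 9 6 7 9 0 3 1 6 8 → sum 49
Total = 47 + 49 = 96.
Check digit = (10 − (96 mod 10)) mod 10 = 4.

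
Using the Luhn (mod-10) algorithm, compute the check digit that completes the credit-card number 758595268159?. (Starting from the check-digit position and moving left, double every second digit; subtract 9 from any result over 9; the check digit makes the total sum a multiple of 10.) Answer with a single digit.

Partial digits right→left: 9 5 1 8 6 2 5 9 5 8 5 7
Double every second digit counting from the check-digit position (so the 1st, 3rd, 5th, ... of the partial from the right).
  doubled (with −9 where >9): 9 2 3 1 1 1 → sum 17
  kept as-is: 5 8 2 9 8 7 → sum 39
Total = 17 + 39 = 56.
Check digit = (10 − (56 mod 10)) mod 10 = 4.

4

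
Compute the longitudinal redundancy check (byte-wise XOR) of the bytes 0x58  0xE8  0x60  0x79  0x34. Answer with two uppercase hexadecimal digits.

9D

XOR the bytes together:
  start with 0x58
  0x58 ⊕ 0xE8 = 0xB0
  0xB0 ⊕ 0x60 = 0xD0
  0xD0 ⊕ 0x79 = 0xA9
  0xA9 ⊕ 0x34 = 0x9D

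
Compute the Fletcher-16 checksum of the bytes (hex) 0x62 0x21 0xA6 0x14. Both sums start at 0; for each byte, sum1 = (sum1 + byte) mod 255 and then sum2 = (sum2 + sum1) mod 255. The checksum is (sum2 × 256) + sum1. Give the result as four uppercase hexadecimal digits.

4E3E

Running sums (mod 255):
  after byte 0 (0x62): sum1=98, sum2=98
  after byte 1 (0x21): sum1=131, sum2=229
  after byte 2 (0xA6): sum1=42, sum2=16
  after byte 3 (0x14): sum1=62, sum2=78
Checksum = sum2·256 + sum1 = 78·256 + 62 = 20030 = 0x4E3E.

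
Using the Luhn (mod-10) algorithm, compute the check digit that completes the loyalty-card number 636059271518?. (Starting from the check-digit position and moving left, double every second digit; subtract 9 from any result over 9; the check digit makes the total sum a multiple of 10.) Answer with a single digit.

1

Partial digits right→left: 8 1 5 1 7 2 9 5 0 6 3 6
Double every second digit counting from the check-digit position (so the 1st, 3rd, 5th, ... of the partial from the right).
  doubled (with −9 where >9): 7 1 5 9 0 6 → sum 28
  kept as-is: 1 1 2 5 6 6 → sum 21
Total = 28 + 21 = 49.
Check digit = (10 − (49 mod 10)) mod 10 = 1.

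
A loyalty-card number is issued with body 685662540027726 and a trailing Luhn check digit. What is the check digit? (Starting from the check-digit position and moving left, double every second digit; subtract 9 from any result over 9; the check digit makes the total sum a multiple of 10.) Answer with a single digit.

1

Partial digits right→left: 6 2 7 7 2 0 0 4 5 2 6 6 5 8 6
Double every second digit counting from the check-digit position (so the 1st, 3rd, 5th, ... of the partial from the right).
  doubled (with −9 where >9): 3 5 4 0 1 3 1 3 → sum 20
  kept as-is: 2 7 0 4 2 6 8 → sum 29
Total = 20 + 29 = 49.
Check digit = (10 − (49 mod 10)) mod 10 = 1.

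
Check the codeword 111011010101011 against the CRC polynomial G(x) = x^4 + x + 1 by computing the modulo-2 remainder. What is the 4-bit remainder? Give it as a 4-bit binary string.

0000

Modulo-2 division of 111011010101011 by 10011:
  pos 0: 11101 XOR 10011 = 01110
  pos 1: 11101 XOR 10011 = 01110
  pos 2: 11100 XOR 10011 = 01111
  pos 3: 11111 XOR 10011 = 01100
  pos 4: 11000 XOR 10011 = 01011
  pos 5: 10111 XOR 10011 = 00100
  pos 7: 10001 XOR 10011 = 00010
  pos 10: 10011 XOR 10011 = 00000
Remainder = 0000 (zero — the frame passes the CRC check).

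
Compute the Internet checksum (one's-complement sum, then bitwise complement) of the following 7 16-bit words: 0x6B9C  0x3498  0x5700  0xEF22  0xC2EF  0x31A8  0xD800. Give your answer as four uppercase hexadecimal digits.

One's-complement addition (fold any carry out of bit 15 back into bit 0):
  0x6B9C + 0x3498 = 0x0A034
  0xA034 + 0x5700 = 0x0F734
  0xF734 + 0xEF22 = 0x1E656 → wrap carry → 0xE657
  0xE657 + 0xC2EF = 0x1A946 → wrap carry → 0xA947
  0xA947 + 0x31A8 = 0x0DAEF
  0xDAEF + 0xD800 = 0x1B2EF → wrap carry → 0xB2F0
One's-complement sum = 0xB2F0.
Checksum = ~0xB2F0 & 0xFFFF = 0x4D0F.

4D0F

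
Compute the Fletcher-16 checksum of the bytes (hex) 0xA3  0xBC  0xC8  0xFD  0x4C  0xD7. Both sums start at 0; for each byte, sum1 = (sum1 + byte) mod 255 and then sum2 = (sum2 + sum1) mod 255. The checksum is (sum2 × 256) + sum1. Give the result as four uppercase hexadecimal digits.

Running sums (mod 255):
  after byte 0 (0xA3): sum1=163, sum2=163
  after byte 1 (0xBC): sum1=96, sum2=4
  after byte 2 (0xC8): sum1=41, sum2=45
  after byte 3 (0xFD): sum1=39, sum2=84
  after byte 4 (0x4C): sum1=115, sum2=199
  after byte 5 (0xD7): sum1=75, sum2=19
Checksum = sum2·256 + sum1 = 19·256 + 75 = 4939 = 0x134B.

134B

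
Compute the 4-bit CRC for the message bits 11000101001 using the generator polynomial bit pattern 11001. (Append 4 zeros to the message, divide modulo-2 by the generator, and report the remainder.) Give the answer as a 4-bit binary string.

Append 4 zeros: 110001010010000. Divide by 11001 (XOR where the leading bit is 1):
  pos 0: 11000 XOR 11001 = 00001
  pos 4: 11010 XOR 11001 = 00011
  pos 7: 11010 XOR 11001 = 00011
  pos 10: 11000 XOR 11001 = 00001
Remainder (last 4 bits) = 0001. This is the CRC / FCS.

0001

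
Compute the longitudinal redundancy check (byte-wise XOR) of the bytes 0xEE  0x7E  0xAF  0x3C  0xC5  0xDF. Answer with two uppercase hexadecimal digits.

19

XOR the bytes together:
  start with 0xEE
  0xEE ⊕ 0x7E = 0x90
  0x90 ⊕ 0xAF = 0x3F
  0x3F ⊕ 0x3C = 0x03
  0x03 ⊕ 0xC5 = 0xC6
  0xC6 ⊕ 0xDF = 0x19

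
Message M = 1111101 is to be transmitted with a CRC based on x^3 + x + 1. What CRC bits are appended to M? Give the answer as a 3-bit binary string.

Append 3 zeros: 1111101000. Divide by 1011 (XOR where the leading bit is 1):
  pos 0: 1111 XOR 1011 = 0100
  pos 1: 1001 XOR 1011 = 0010
  pos 3: 1001 XOR 1011 = 0010
  pos 5: 1000 XOR 1011 = 0011
Remainder (last 3 bits) = 110. This is the CRC / FCS.

110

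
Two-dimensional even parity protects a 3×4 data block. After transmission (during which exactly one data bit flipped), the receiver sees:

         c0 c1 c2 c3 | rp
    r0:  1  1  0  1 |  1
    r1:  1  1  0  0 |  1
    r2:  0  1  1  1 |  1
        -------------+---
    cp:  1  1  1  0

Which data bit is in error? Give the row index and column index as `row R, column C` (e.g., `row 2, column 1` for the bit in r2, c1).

row 1, column 0

Recompute each row's even parity and compare to rp:
  r0: data parity 1, sent rp 1 → ok
  r1: data parity 0, sent rp 1 → mismatch
  r2: data parity 1, sent rp 1 → ok
Recompute each column's even parity and compare to cp:
  c0: data parity 0, sent cp 1 → mismatch
  c1: data parity 1, sent cp 1 → ok
  c2: data parity 1, sent cp 1 → ok
  c3: data parity 0, sent cp 0 → ok
Exactly one row (r1) and one column (c0) fail → the flipped bit is at their intersection.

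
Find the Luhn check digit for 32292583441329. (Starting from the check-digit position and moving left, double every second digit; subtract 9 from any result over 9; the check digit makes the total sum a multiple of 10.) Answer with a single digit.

Partial digits right→left: 9 2 3 1 4 4 3 8 5 2 9 2 2 3
Double every second digit counting from the check-digit position (so the 1st, 3rd, 5th, ... of the partial from the right).
  doubled (with −9 where >9): 9 6 8 6 1 9 4 → sum 43
  kept as-is: 2 1 4 8 2 2 3 → sum 22
Total = 43 + 22 = 65.
Check digit = (10 − (65 mod 10)) mod 10 = 5.

5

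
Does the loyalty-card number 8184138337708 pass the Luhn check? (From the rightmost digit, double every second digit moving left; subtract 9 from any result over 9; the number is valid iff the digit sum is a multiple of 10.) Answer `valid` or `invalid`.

valid

From the right, keep odd positions and double even positions (subtract 9 from any doubled value over 9):
  doubled (positions 2,4,...): 0 5 6 6 8 2 → sum 27
  kept (positions 1,3,...): 8 7 3 8 1 8 8 → sum 43
Total = 70.
70 mod 10 = 0, so the number is valid.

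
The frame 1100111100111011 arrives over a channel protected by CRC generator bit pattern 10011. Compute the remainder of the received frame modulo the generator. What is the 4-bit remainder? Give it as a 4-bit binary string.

0000

Modulo-2 division of 1100111100111011 by 10011:
  pos 0: 11001 XOR 10011 = 01010
  pos 1: 10101 XOR 10011 = 00110
  pos 3: 11011 XOR 10011 = 01000
  pos 4: 10000 XOR 10011 = 00011
  pos 7: 11011 XOR 10011 = 01000
  pos 8: 10001 XOR 10011 = 00010
  pos 11: 10011 XOR 10011 = 00000
Remainder = 0000 (zero — the frame passes the CRC check).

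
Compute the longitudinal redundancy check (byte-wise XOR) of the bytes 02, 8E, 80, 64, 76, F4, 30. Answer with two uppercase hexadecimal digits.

XOR the bytes together:
  start with 0x02
  0x02 ⊕ 0x8E = 0x8C
  0x8C ⊕ 0x80 = 0x0C
  0x0C ⊕ 0x64 = 0x68
  0x68 ⊕ 0x76 = 0x1E
  0x1E ⊕ 0xF4 = 0xEA
  0xEA ⊕ 0x30 = 0xDA

DA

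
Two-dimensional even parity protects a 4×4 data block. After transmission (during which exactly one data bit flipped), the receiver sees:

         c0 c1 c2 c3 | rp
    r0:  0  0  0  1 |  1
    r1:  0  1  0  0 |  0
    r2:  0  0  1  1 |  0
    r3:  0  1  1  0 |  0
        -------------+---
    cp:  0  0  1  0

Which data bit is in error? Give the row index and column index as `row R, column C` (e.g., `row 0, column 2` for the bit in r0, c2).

row 1, column 2

Recompute each row's even parity and compare to rp:
  r0: data parity 1, sent rp 1 → ok
  r1: data parity 1, sent rp 0 → mismatch
  r2: data parity 0, sent rp 0 → ok
  r3: data parity 0, sent rp 0 → ok
Recompute each column's even parity and compare to cp:
  c0: data parity 0, sent cp 0 → ok
  c1: data parity 0, sent cp 0 → ok
  c2: data parity 0, sent cp 1 → mismatch
  c3: data parity 0, sent cp 0 → ok
Exactly one row (r1) and one column (c2) fail → the flipped bit is at their intersection.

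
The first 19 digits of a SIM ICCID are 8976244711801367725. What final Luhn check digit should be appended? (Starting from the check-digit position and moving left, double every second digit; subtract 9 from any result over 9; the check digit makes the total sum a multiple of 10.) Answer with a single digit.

Partial digits right→left: 5 2 7 7 6 3 1 0 8 1 1 7 4 4 2 6 7 9 8
Double every second digit counting from the check-digit position (so the 1st, 3rd, 5th, ... of the partial from the right).
  doubled (with −9 where >9): 1 5 3 2 7 2 8 4 5 7 → sum 44
  kept as-is: 2 7 3 0 1 7 4 6 9 → sum 39
Total = 44 + 39 = 83.
Check digit = (10 − (83 mod 10)) mod 10 = 7.

7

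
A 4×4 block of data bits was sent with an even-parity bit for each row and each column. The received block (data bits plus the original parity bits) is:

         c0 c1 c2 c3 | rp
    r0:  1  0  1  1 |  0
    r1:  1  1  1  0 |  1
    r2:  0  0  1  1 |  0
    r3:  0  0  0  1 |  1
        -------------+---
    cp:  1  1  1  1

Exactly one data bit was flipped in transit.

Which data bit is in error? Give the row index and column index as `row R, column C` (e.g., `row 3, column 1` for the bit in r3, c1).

row 0, column 0

Recompute each row's even parity and compare to rp:
  r0: data parity 1, sent rp 0 → mismatch
  r1: data parity 1, sent rp 1 → ok
  r2: data parity 0, sent rp 0 → ok
  r3: data parity 1, sent rp 1 → ok
Recompute each column's even parity and compare to cp:
  c0: data parity 0, sent cp 1 → mismatch
  c1: data parity 1, sent cp 1 → ok
  c2: data parity 1, sent cp 1 → ok
  c3: data parity 1, sent cp 1 → ok
Exactly one row (r0) and one column (c0) fail → the flipped bit is at their intersection.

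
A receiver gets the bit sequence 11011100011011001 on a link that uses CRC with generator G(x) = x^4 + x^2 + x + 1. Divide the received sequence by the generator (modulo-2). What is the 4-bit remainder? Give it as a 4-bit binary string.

0000

Modulo-2 division of 11011100011011001 by 10111:
  pos 0: 11011 XOR 10111 = 01100
  pos 1: 11001 XOR 10111 = 01110
  pos 2: 11100 XOR 10111 = 01011
  pos 3: 10110 XOR 10111 = 00001
  pos 7: 10110 XOR 10111 = 00001
  pos 11: 11100 XOR 10111 = 01011
  pos 12: 10111 XOR 10111 = 00000
Remainder = 0000 (zero — the frame passes the CRC check).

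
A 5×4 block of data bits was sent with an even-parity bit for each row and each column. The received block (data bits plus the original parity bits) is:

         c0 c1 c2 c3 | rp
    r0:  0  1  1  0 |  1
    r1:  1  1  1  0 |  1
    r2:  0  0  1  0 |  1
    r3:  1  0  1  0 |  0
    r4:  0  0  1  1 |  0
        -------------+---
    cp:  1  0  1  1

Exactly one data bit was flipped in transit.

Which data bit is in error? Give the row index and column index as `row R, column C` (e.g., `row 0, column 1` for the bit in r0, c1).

Recompute each row's even parity and compare to rp:
  r0: data parity 0, sent rp 1 → mismatch
  r1: data parity 1, sent rp 1 → ok
  r2: data parity 1, sent rp 1 → ok
  r3: data parity 0, sent rp 0 → ok
  r4: data parity 0, sent rp 0 → ok
Recompute each column's even parity and compare to cp:
  c0: data parity 0, sent cp 1 → mismatch
  c1: data parity 0, sent cp 0 → ok
  c2: data parity 1, sent cp 1 → ok
  c3: data parity 1, sent cp 1 → ok
Exactly one row (r0) and one column (c0) fail → the flipped bit is at their intersection.

row 0, column 0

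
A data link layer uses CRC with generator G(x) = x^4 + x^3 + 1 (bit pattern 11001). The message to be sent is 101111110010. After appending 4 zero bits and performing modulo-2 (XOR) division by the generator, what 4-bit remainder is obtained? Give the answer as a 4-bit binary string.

0011

Append 4 zeros: 1011111100100000. Divide by 11001 (XOR where the leading bit is 1):
  pos 0: 10111 XOR 11001 = 01110
  pos 1: 11101 XOR 11001 = 00100
  pos 3: 10011 XOR 11001 = 01010
  pos 4: 10100 XOR 11001 = 01101
  pos 5: 11010 XOR 11001 = 00011
  pos 8: 11100 XOR 11001 = 00101
  pos 10: 10100 XOR 11001 = 01101
  pos 11: 11010 XOR 11001 = 00011
Remainder (last 4 bits) = 0011. This is the CRC / FCS.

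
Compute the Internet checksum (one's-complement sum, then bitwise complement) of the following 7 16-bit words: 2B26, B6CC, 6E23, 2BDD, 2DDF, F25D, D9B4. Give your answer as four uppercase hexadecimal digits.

One's-complement addition (fold any carry out of bit 15 back into bit 0):
  0x2B26 + 0xB6CC = 0x0E1F2
  0xE1F2 + 0x6E23 = 0x15015 → wrap carry → 0x5016
  0x5016 + 0x2BDD = 0x07BF3
  0x7BF3 + 0x2DDF = 0x0A9D2
  0xA9D2 + 0xF25D = 0x19C2F → wrap carry → 0x9C30
  0x9C30 + 0xD9B4 = 0x175E4 → wrap carry → 0x75E5
One's-complement sum = 0x75E5.
Checksum = ~0x75E5 & 0xFFFF = 0x8A1A.

8A1A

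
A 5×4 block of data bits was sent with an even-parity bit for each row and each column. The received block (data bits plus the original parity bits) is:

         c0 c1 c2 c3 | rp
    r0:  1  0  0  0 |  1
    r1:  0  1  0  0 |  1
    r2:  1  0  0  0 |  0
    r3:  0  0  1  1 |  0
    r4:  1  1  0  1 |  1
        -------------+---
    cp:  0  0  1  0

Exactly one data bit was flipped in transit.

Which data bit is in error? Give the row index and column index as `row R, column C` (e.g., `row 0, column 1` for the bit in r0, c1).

row 2, column 0

Recompute each row's even parity and compare to rp:
  r0: data parity 1, sent rp 1 → ok
  r1: data parity 1, sent rp 1 → ok
  r2: data parity 1, sent rp 0 → mismatch
  r3: data parity 0, sent rp 0 → ok
  r4: data parity 1, sent rp 1 → ok
Recompute each column's even parity and compare to cp:
  c0: data parity 1, sent cp 0 → mismatch
  c1: data parity 0, sent cp 0 → ok
  c2: data parity 1, sent cp 1 → ok
  c3: data parity 0, sent cp 0 → ok
Exactly one row (r2) and one column (c0) fail → the flipped bit is at their intersection.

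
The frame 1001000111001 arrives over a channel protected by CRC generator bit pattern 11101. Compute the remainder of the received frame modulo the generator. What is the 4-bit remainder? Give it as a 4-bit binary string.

0000

Modulo-2 division of 1001000111001 by 11101:
  pos 0: 10010 XOR 11101 = 01111
  pos 1: 11110 XOR 11101 = 00011
  pos 4: 11011 XOR 11101 = 00110
  pos 6: 11010 XOR 11101 = 00111
  pos 8: 11101 XOR 11101 = 00000
Remainder = 0000 (zero — the frame passes the CRC check).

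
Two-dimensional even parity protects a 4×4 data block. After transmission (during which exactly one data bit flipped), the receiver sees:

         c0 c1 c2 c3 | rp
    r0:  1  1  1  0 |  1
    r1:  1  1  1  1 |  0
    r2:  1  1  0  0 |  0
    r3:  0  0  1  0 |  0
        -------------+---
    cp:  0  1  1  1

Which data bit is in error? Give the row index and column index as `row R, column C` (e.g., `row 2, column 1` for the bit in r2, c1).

row 3, column 0

Recompute each row's even parity and compare to rp:
  r0: data parity 1, sent rp 1 → ok
  r1: data parity 0, sent rp 0 → ok
  r2: data parity 0, sent rp 0 → ok
  r3: data parity 1, sent rp 0 → mismatch
Recompute each column's even parity and compare to cp:
  c0: data parity 1, sent cp 0 → mismatch
  c1: data parity 1, sent cp 1 → ok
  c2: data parity 1, sent cp 1 → ok
  c3: data parity 1, sent cp 1 → ok
Exactly one row (r3) and one column (c0) fail → the flipped bit is at their intersection.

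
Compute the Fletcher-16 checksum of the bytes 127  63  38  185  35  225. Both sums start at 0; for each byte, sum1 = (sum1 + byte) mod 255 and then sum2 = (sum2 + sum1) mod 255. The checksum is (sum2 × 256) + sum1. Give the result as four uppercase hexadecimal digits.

27A3

Running sums (mod 255):
  after byte 0 (127): sum1=127, sum2=127
  after byte 1 (63): sum1=190, sum2=62
  after byte 2 (38): sum1=228, sum2=35
  after byte 3 (185): sum1=158, sum2=193
  after byte 4 (35): sum1=193, sum2=131
  after byte 5 (225): sum1=163, sum2=39
Checksum = sum2·256 + sum1 = 39·256 + 163 = 10147 = 0x27A3.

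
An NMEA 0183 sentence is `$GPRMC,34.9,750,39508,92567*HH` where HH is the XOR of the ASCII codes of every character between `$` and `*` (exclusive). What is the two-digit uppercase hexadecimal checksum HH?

61

XOR the ASCII codes of the payload characters:
  'G' = 0x47 → acc = 0x47
  'P' = 0x50 → acc = 0x17
  'R' = 0x52 → acc = 0x45
  'M' = 0x4D → acc = 0x08
  'C' = 0x43 → acc = 0x4B
  ',' = 0x2C → acc = 0x67
  '3' = 0x33 → acc = 0x54
  '4' = 0x34 → acc = 0x60
  '.' = 0x2E → acc = 0x4E
  '9' = 0x39 → acc = 0x77
  ',' = 0x2C → acc = 0x5B
  '7' = 0x37 → acc = 0x6C
  '5' = 0x35 → acc = 0x59
  '0' = 0x30 → acc = 0x69
  ',' = 0x2C → acc = 0x45
  '3' = 0x33 → acc = 0x76
  '9' = 0x39 → acc = 0x4F
  '5' = 0x35 → acc = 0x7A
  '0' = 0x30 → acc = 0x4A
  '8' = 0x38 → acc = 0x72
  ',' = 0x2C → acc = 0x5E
  '9' = 0x39 → acc = 0x67
  '2' = 0x32 → acc = 0x55
  '5' = 0x35 → acc = 0x60
  '6' = 0x36 → acc = 0x56
  '7' = 0x37 → acc = 0x61
Checksum = 0x61.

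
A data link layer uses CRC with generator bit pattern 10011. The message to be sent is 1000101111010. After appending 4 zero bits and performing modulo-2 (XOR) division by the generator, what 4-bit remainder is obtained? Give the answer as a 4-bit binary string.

Append 4 zeros: 10001011110100000. Divide by 10011 (XOR where the leading bit is 1):
  pos 0: 10001 XOR 10011 = 00010
  pos 3: 10011 XOR 10011 = 00000
  pos 8: 11010 XOR 10011 = 01001
  pos 9: 10010 XOR 10011 = 00001
Remainder (last 4 bits) = 1000. This is the CRC / FCS.

1000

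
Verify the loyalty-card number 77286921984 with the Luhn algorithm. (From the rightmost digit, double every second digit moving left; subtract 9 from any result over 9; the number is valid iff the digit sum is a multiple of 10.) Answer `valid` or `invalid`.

valid

From the right, keep odd positions and double even positions (subtract 9 from any doubled value over 9):
  doubled (positions 2,4,...): 7 2 9 7 5 → sum 30
  kept (positions 1,3,...): 4 9 2 6 2 7 → sum 30
Total = 60.
60 mod 10 = 0, so the number is valid.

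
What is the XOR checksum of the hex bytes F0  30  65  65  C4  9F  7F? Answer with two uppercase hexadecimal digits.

XOR the bytes together:
  start with 0xF0
  0xF0 ⊕ 0x30 = 0xC0
  0xC0 ⊕ 0x65 = 0xA5
  0xA5 ⊕ 0x65 = 0xC0
  0xC0 ⊕ 0xC4 = 0x04
  0x04 ⊕ 0x9F = 0x9B
  0x9B ⊕ 0x7F = 0xE4

E4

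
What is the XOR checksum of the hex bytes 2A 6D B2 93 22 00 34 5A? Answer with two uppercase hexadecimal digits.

XOR the bytes together:
  start with 0x2A
  0x2A ⊕ 0x6D = 0x47
  0x47 ⊕ 0xB2 = 0xF5
  0xF5 ⊕ 0x93 = 0x66
  0x66 ⊕ 0x22 = 0x44
  0x44 ⊕ 0x00 = 0x44
  0x44 ⊕ 0x34 = 0x70
  0x70 ⊕ 0x5A = 0x2A

2A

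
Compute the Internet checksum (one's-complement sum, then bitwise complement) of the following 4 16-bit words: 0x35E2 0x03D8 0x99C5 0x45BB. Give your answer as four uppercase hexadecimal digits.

E6C4

One's-complement addition (fold any carry out of bit 15 back into bit 0):
  0x35E2 + 0x03D8 = 0x039BA
  0x39BA + 0x99C5 = 0x0D37F
  0xD37F + 0x45BB = 0x1193A → wrap carry → 0x193B
One's-complement sum = 0x193B.
Checksum = ~0x193B & 0xFFFF = 0xE6C4.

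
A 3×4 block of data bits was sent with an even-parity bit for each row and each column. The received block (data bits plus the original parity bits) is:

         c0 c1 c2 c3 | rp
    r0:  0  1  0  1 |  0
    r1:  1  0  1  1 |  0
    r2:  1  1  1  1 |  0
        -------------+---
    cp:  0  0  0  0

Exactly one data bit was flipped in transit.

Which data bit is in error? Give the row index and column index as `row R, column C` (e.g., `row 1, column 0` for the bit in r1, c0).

Recompute each row's even parity and compare to rp:
  r0: data parity 0, sent rp 0 → ok
  r1: data parity 1, sent rp 0 → mismatch
  r2: data parity 0, sent rp 0 → ok
Recompute each column's even parity and compare to cp:
  c0: data parity 0, sent cp 0 → ok
  c1: data parity 0, sent cp 0 → ok
  c2: data parity 0, sent cp 0 → ok
  c3: data parity 1, sent cp 0 → mismatch
Exactly one row (r1) and one column (c3) fail → the flipped bit is at their intersection.

row 1, column 3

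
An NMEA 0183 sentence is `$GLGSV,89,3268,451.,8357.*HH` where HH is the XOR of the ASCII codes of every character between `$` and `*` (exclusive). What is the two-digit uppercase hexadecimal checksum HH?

7E

XOR the ASCII codes of the payload characters:
  'G' = 0x47 → acc = 0x47
  'L' = 0x4C → acc = 0x0B
  'G' = 0x47 → acc = 0x4C
  'S' = 0x53 → acc = 0x1F
  'V' = 0x56 → acc = 0x49
  ',' = 0x2C → acc = 0x65
  '8' = 0x38 → acc = 0x5D
  '9' = 0x39 → acc = 0x64
  ',' = 0x2C → acc = 0x48
  '3' = 0x33 → acc = 0x7B
  '2' = 0x32 → acc = 0x49
  '6' = 0x36 → acc = 0x7F
  '8' = 0x38 → acc = 0x47
  ',' = 0x2C → acc = 0x6B
  '4' = 0x34 → acc = 0x5F
  '5' = 0x35 → acc = 0x6A
  '1' = 0x31 → acc = 0x5B
  '.' = 0x2E → acc = 0x75
  ',' = 0x2C → acc = 0x59
  '8' = 0x38 → acc = 0x61
  '3' = 0x33 → acc = 0x52
  '5' = 0x35 → acc = 0x67
  '7' = 0x37 → acc = 0x50
  '.' = 0x2E → acc = 0x7E
Checksum = 0x7E.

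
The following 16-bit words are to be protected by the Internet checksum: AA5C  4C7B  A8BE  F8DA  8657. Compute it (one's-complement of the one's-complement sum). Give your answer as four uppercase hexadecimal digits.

E136

One's-complement addition (fold any carry out of bit 15 back into bit 0):
  0xAA5C + 0x4C7B = 0x0F6D7
  0xF6D7 + 0xA8BE = 0x19F95 → wrap carry → 0x9F96
  0x9F96 + 0xF8DA = 0x19870 → wrap carry → 0x9871
  0x9871 + 0x8657 = 0x11EC8 → wrap carry → 0x1EC9
One's-complement sum = 0x1EC9.
Checksum = ~0x1EC9 & 0xFFFF = 0xE136.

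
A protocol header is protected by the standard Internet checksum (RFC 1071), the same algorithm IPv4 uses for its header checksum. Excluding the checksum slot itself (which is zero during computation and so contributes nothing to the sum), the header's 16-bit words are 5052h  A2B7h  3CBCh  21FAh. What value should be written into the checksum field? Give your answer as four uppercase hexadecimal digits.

AE3F

One's-complement addition (fold any carry out of bit 15 back into bit 0):
  0x5052 + 0xA2B7 = 0x0F309
  0xF309 + 0x3CBC = 0x12FC5 → wrap carry → 0x2FC6
  0x2FC6 + 0x21FA = 0x051C0
One's-complement sum = 0x51C0.
Checksum = ~0x51C0 & 0xFFFF = 0xAE3F.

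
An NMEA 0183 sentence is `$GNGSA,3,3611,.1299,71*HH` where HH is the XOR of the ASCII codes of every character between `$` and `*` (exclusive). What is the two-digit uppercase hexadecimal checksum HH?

41

XOR the ASCII codes of the payload characters:
  'G' = 0x47 → acc = 0x47
  'N' = 0x4E → acc = 0x09
  'G' = 0x47 → acc = 0x4E
  'S' = 0x53 → acc = 0x1D
  'A' = 0x41 → acc = 0x5C
  ',' = 0x2C → acc = 0x70
  '3' = 0x33 → acc = 0x43
  ',' = 0x2C → acc = 0x6F
  '3' = 0x33 → acc = 0x5C
  '6' = 0x36 → acc = 0x6A
  '1' = 0x31 → acc = 0x5B
  '1' = 0x31 → acc = 0x6A
  ',' = 0x2C → acc = 0x46
  '.' = 0x2E → acc = 0x68
  '1' = 0x31 → acc = 0x59
  '2' = 0x32 → acc = 0x6B
  '9' = 0x39 → acc = 0x52
  '9' = 0x39 → acc = 0x6B
  ',' = 0x2C → acc = 0x47
  '7' = 0x37 → acc = 0x70
  '1' = 0x31 → acc = 0x41
Checksum = 0x41.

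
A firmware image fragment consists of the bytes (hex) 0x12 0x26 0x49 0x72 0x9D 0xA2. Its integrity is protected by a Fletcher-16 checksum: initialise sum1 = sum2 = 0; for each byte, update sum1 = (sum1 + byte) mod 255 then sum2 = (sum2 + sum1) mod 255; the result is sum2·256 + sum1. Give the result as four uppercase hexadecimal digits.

Running sums (mod 255):
  after byte 0 (0x12): sum1=18, sum2=18
  after byte 1 (0x26): sum1=56, sum2=74
  after byte 2 (0x49): sum1=129, sum2=203
  after byte 3 (0x72): sum1=243, sum2=191
  after byte 4 (0x9D): sum1=145, sum2=81
  after byte 5 (0xA2): sum1=52, sum2=133
Checksum = sum2·256 + sum1 = 133·256 + 52 = 34100 = 0x8534.

8534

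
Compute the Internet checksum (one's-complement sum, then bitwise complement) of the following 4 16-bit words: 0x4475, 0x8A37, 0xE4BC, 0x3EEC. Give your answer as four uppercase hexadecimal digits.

0DAA

One's-complement addition (fold any carry out of bit 15 back into bit 0):
  0x4475 + 0x8A37 = 0x0CEAC
  0xCEAC + 0xE4BC = 0x1B368 → wrap carry → 0xB369
  0xB369 + 0x3EEC = 0x0F255
One's-complement sum = 0xF255.
Checksum = ~0xF255 & 0xFFFF = 0x0DAA.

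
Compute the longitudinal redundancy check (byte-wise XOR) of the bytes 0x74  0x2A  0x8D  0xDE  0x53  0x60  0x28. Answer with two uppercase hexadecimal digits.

16

XOR the bytes together:
  start with 0x74
  0x74 ⊕ 0x2A = 0x5E
  0x5E ⊕ 0x8D = 0xD3
  0xD3 ⊕ 0xDE = 0x0D
  0x0D ⊕ 0x53 = 0x5E
  0x5E ⊕ 0x60 = 0x3E
  0x3E ⊕ 0x28 = 0x16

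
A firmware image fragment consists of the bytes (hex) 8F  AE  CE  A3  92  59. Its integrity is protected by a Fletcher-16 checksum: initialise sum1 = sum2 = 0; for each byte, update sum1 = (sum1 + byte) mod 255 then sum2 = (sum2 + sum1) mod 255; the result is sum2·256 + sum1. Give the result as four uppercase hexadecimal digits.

6B9C

Running sums (mod 255):
  after byte 0 (8F): sum1=143, sum2=143
  after byte 1 (AE): sum1=62, sum2=205
  after byte 2 (CE): sum1=13, sum2=218
  after byte 3 (A3): sum1=176, sum2=139
  after byte 4 (92): sum1=67, sum2=206
  after byte 5 (59): sum1=156, sum2=107
Checksum = sum2·256 + sum1 = 107·256 + 156 = 27548 = 0x6B9C.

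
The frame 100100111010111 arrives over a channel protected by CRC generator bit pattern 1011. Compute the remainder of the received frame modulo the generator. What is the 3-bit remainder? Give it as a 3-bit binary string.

Modulo-2 division of 100100111010111 by 1011:
  pos 0: 1001 XOR 1011 = 0010
  pos 2: 1000 XOR 1011 = 0011
  pos 4: 1111 XOR 1011 = 0100
  pos 5: 1001 XOR 1011 = 0010
  pos 7: 1001 XOR 1011 = 0010
  pos 9: 1001 XOR 1011 = 0010
  pos 11: 1011 XOR 1011 = 0000
Remainder = 000 (zero — the frame passes the CRC check).

000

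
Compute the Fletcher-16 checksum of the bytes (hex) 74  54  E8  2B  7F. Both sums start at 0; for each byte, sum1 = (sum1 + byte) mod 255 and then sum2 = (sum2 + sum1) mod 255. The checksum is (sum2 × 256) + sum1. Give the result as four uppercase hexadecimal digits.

285C

Running sums (mod 255):
  after byte 0 (74): sum1=116, sum2=116
  after byte 1 (54): sum1=200, sum2=61
  after byte 2 (E8): sum1=177, sum2=238
  after byte 3 (2B): sum1=220, sum2=203
  after byte 4 (7F): sum1=92, sum2=40
Checksum = sum2·256 + sum1 = 40·256 + 92 = 10332 = 0x285C.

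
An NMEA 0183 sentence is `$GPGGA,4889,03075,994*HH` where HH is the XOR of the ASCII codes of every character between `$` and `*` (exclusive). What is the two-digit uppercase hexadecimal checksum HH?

72

XOR the ASCII codes of the payload characters:
  'G' = 0x47 → acc = 0x47
  'P' = 0x50 → acc = 0x17
  'G' = 0x47 → acc = 0x50
  'G' = 0x47 → acc = 0x17
  'A' = 0x41 → acc = 0x56
  ',' = 0x2C → acc = 0x7A
  '4' = 0x34 → acc = 0x4E
  '8' = 0x38 → acc = 0x76
  '8' = 0x38 → acc = 0x4E
  '9' = 0x39 → acc = 0x77
  ',' = 0x2C → acc = 0x5B
  '0' = 0x30 → acc = 0x6B
  '3' = 0x33 → acc = 0x58
  '0' = 0x30 → acc = 0x68
  '7' = 0x37 → acc = 0x5F
  '5' = 0x35 → acc = 0x6A
  ',' = 0x2C → acc = 0x46
  '9' = 0x39 → acc = 0x7F
  '9' = 0x39 → acc = 0x46
  '4' = 0x34 → acc = 0x72
Checksum = 0x72.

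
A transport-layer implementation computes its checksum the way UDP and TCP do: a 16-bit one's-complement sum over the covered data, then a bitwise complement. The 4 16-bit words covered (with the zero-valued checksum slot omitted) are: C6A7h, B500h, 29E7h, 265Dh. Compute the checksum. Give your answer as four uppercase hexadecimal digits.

3413

One's-complement addition (fold any carry out of bit 15 back into bit 0):
  0xC6A7 + 0xB500 = 0x17BA7 → wrap carry → 0x7BA8
  0x7BA8 + 0x29E7 = 0x0A58F
  0xA58F + 0x265D = 0x0CBEC
One's-complement sum = 0xCBEC.
Checksum = ~0xCBEC & 0xFFFF = 0x3413.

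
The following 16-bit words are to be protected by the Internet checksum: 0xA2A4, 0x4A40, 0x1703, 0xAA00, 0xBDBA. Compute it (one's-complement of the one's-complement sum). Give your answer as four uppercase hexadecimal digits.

One's-complement addition (fold any carry out of bit 15 back into bit 0):
  0xA2A4 + 0x4A40 = 0x0ECE4
  0xECE4 + 0x1703 = 0x103E7 → wrap carry → 0x03E8
  0x03E8 + 0xAA00 = 0x0ADE8
  0xADE8 + 0xBDBA = 0x16BA2 → wrap carry → 0x6BA3
One's-complement sum = 0x6BA3.
Checksum = ~0x6BA3 & 0xFFFF = 0x945C.

945C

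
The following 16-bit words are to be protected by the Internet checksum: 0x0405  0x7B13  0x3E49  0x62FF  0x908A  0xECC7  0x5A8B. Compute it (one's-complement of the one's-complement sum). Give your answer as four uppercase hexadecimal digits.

07C1

One's-complement addition (fold any carry out of bit 15 back into bit 0):
  0x0405 + 0x7B13 = 0x07F18
  0x7F18 + 0x3E49 = 0x0BD61
  0xBD61 + 0x62FF = 0x12060 → wrap carry → 0x2061
  0x2061 + 0x908A = 0x0B0EB
  0xB0EB + 0xECC7 = 0x19DB2 → wrap carry → 0x9DB3
  0x9DB3 + 0x5A8B = 0x0F83E
One's-complement sum = 0xF83E.
Checksum = ~0xF83E & 0xFFFF = 0x07C1.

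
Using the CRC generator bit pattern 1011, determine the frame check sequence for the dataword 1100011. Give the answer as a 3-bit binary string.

011

Append 3 zeros: 1100011000. Divide by 1011 (XOR where the leading bit is 1):
  pos 0: 1100 XOR 1011 = 0111
  pos 1: 1110 XOR 1011 = 0101
  pos 2: 1011 XOR 1011 = 0000
  pos 6: 1000 XOR 1011 = 0011
Remainder (last 3 bits) = 011. This is the CRC / FCS.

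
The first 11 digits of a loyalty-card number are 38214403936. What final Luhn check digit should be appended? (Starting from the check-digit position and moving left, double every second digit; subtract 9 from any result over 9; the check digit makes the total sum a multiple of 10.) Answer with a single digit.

1

Partial digits right→left: 6 3 9 3 0 4 4 1 2 8 3
Double every second digit counting from the check-digit position (so the 1st, 3rd, 5th, ... of the partial from the right).
  doubled (with −9 where >9): 3 9 0 8 4 6 → sum 30
  kept as-is: 3 3 4 1 8 → sum 19
Total = 30 + 19 = 49.
Check digit = (10 − (49 mod 10)) mod 10 = 1.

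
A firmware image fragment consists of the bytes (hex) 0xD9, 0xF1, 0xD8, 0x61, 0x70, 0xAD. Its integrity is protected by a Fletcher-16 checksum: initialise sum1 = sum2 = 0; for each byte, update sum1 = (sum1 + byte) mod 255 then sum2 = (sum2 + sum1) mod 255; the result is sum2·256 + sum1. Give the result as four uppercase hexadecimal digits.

EA24

Running sums (mod 255):
  after byte 0 (0xD9): sum1=217, sum2=217
  after byte 1 (0xF1): sum1=203, sum2=165
  after byte 2 (0xD8): sum1=164, sum2=74
  after byte 3 (0x61): sum1=6, sum2=80
  after byte 4 (0x70): sum1=118, sum2=198
  after byte 5 (0xAD): sum1=36, sum2=234
Checksum = sum2·256 + sum1 = 234·256 + 36 = 59940 = 0xEA24.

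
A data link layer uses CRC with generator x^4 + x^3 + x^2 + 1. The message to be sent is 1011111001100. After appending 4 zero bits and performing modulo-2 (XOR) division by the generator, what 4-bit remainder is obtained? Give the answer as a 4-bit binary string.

Append 4 zeros: 10111110011000000. Divide by 11101 (XOR where the leading bit is 1):
  pos 0: 10111 XOR 11101 = 01010
  pos 1: 10101 XOR 11101 = 01000
  pos 2: 10001 XOR 11101 = 01100
  pos 3: 11000 XOR 11101 = 00101
  pos 5: 10101 XOR 11101 = 01000
  pos 6: 10001 XOR 11101 = 01100
  pos 7: 11000 XOR 11101 = 00101
  pos 9: 10100 XOR 11101 = 01001
  pos 10: 10010 XOR 11101 = 01111
  pos 11: 11110 XOR 11101 = 00011
Remainder (last 4 bits) = 0110. This is the CRC / FCS.

0110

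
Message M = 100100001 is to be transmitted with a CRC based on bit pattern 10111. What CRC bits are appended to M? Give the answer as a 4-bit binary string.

1101

Append 4 zeros: 1001000010000. Divide by 10111 (XOR where the leading bit is 1):
  pos 0: 10010 XOR 10111 = 00101
  pos 2: 10100 XOR 10111 = 00011
  pos 5: 11010 XOR 10111 = 01101
  pos 6: 11010 XOR 10111 = 01101
  pos 7: 11010 XOR 10111 = 01101
  pos 8: 11010 XOR 10111 = 01101
Remainder (last 4 bits) = 1101. This is the CRC / FCS.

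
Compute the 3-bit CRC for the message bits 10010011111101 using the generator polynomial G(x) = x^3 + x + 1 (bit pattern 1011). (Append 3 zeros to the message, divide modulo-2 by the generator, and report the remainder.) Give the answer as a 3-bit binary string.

100

Append 3 zeros: 10010011111101000. Divide by 1011 (XOR where the leading bit is 1):
  pos 0: 1001 XOR 1011 = 0010
  pos 2: 1000 XOR 1011 = 0011
  pos 4: 1111 XOR 1011 = 0100
  pos 5: 1001 XOR 1011 = 0010
  pos 7: 1011 XOR 1011 = 0000
  pos 11: 1010 XOR 1011 = 0001
Remainder (last 3 bits) = 100. This is the CRC / FCS.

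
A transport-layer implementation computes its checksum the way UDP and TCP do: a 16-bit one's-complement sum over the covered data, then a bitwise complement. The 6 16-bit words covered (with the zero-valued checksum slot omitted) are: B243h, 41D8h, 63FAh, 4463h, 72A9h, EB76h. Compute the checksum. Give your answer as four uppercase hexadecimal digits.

0566

One's-complement addition (fold any carry out of bit 15 back into bit 0):
  0xB243 + 0x41D8 = 0x0F41B
  0xF41B + 0x63FA = 0x15815 → wrap carry → 0x5816
  0x5816 + 0x4463 = 0x09C79
  0x9C79 + 0x72A9 = 0x10F22 → wrap carry → 0x0F23
  0x0F23 + 0xEB76 = 0x0FA99
One's-complement sum = 0xFA99.
Checksum = ~0xFA99 & 0xFFFF = 0x0566.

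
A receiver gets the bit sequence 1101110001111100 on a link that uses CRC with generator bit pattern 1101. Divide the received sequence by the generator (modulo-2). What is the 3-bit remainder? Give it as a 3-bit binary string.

Modulo-2 division of 1101110001111100 by 1101:
  pos 0: 1101 XOR 1101 = 0000
  pos 4: 1100 XOR 1101 = 0001
  pos 7: 1011 XOR 1101 = 0110
  pos 8: 1101 XOR 1101 = 0000
  pos 12: 1100 XOR 1101 = 0001
Remainder = 001 (nonzero — an error is detected).

001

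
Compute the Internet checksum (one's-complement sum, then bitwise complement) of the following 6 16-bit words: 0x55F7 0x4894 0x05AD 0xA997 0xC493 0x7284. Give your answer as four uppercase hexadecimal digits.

7B17

One's-complement addition (fold any carry out of bit 15 back into bit 0):
  0x55F7 + 0x4894 = 0x09E8B
  0x9E8B + 0x05AD = 0x0A438
  0xA438 + 0xA997 = 0x14DCF → wrap carry → 0x4DD0
  0x4DD0 + 0xC493 = 0x11263 → wrap carry → 0x1264
  0x1264 + 0x7284 = 0x084E8
One's-complement sum = 0x84E8.
Checksum = ~0x84E8 & 0xFFFF = 0x7B17.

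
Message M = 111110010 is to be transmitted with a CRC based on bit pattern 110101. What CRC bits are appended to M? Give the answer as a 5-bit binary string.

11110

Append 5 zeros: 11111001000000. Divide by 110101 (XOR where the leading bit is 1):
  pos 0: 111110 XOR 110101 = 001011
  pos 2: 101101 XOR 110101 = 011000
  pos 3: 110000 XOR 110101 = 000101
  pos 6: 101000 XOR 110101 = 011101
  pos 7: 111010 XOR 110101 = 001111
Remainder (last 5 bits) = 11110. This is the CRC / FCS.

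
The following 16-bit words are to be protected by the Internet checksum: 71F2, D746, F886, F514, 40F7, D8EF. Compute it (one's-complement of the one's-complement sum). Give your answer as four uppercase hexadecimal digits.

One's-complement addition (fold any carry out of bit 15 back into bit 0):
  0x71F2 + 0xD746 = 0x14938 → wrap carry → 0x4939
  0x4939 + 0xF886 = 0x141BF → wrap carry → 0x41C0
  0x41C0 + 0xF514 = 0x136D4 → wrap carry → 0x36D5
  0x36D5 + 0x40F7 = 0x077CC
  0x77CC + 0xD8EF = 0x150BB → wrap carry → 0x50BC
One's-complement sum = 0x50BC.
Checksum = ~0x50BC & 0xFFFF = 0xAF43.

AF43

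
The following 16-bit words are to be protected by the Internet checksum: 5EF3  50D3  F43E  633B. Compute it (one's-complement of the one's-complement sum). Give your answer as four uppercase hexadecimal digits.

One's-complement addition (fold any carry out of bit 15 back into bit 0):
  0x5EF3 + 0x50D3 = 0x0AFC6
  0xAFC6 + 0xF43E = 0x1A404 → wrap carry → 0xA405
  0xA405 + 0x633B = 0x10740 → wrap carry → 0x0741
One's-complement sum = 0x0741.
Checksum = ~0x0741 & 0xFFFF = 0xF8BE.

F8BE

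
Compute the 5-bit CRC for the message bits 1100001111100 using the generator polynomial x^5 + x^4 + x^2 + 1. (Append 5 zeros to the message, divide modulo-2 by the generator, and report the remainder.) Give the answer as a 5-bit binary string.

01011

Append 5 zeros: 110000111110000000. Divide by 110101 (XOR where the leading bit is 1):
  pos 0: 110000 XOR 110101 = 000101
  pos 3: 101111 XOR 110101 = 011010
  pos 4: 110101 XOR 110101 = 000000
  pos 10: 100000 XOR 110101 = 010101
  pos 11: 101010 XOR 110101 = 011111
  pos 12: 111110 XOR 110101 = 001011
Remainder (last 5 bits) = 01011. This is the CRC / FCS.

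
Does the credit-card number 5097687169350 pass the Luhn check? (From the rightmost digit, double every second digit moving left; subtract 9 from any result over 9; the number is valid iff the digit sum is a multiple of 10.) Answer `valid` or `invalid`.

From the right, keep odd positions and double even positions (subtract 9 from any doubled value over 9):
  doubled (positions 2,4,...): 1 9 2 7 5 0 → sum 24
  kept (positions 1,3,...): 0 3 6 7 6 9 5 → sum 36
Total = 60.
60 mod 10 = 0, so the number is valid.

valid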